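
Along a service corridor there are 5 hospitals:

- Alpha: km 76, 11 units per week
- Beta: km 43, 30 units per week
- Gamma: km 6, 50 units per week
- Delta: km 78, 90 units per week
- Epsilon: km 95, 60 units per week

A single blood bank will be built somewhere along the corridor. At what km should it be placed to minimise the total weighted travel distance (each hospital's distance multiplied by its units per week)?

For a sum of weighted absolute distances on a line, the optimum is the weighted median (not the mean). Total weight W = 241; half-weight = 120.5.
Sort by position and accumulate weight:
  km 6 (Gamma, w=50) → cum 50
  km 43 (Beta, w=30) → cum 80
  km 76 (Alpha, w=11) → cum 91
  km 78 (Delta, w=90) → cum 181  ≥ 120.5 → median here
  km 95 (Epsilon, w=60) → cum 241
Optimal location: km 78.

x = 78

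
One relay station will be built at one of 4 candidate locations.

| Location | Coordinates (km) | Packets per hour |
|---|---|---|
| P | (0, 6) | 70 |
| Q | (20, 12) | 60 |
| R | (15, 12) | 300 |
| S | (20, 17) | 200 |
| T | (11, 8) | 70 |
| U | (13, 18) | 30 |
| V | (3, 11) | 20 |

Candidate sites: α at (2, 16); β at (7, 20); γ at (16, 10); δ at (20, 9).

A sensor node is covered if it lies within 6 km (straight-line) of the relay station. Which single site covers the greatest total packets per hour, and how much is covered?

Coverage radius r = 6 km; a point is covered iff (Δx)²+(Δy)² ≤ 6² = 36.
  α (2, 16): covers {V} → 20
  β (7, 20): covers {none} → 0
  γ (16, 10): covers {Q, R, T} → 430
  δ (20, 9): covers {Q, R} → 360
Maximum coverage at γ: 430 packets per hour.

γ, covering 430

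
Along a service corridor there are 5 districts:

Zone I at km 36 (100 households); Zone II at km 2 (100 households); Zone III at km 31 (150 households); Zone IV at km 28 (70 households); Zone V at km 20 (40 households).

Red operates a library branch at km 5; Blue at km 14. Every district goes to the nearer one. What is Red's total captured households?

100

The indifferent point is the midpoint (5+14)/2 = 9.5; districts left of it (closer to Red at 5) go to Red, those right go to Blue.
  Zone II at 2 (w=100) → Red
  Zone V at 20 (w=40) → Blue
  Zone IV at 28 (w=70) → Blue
  Zone III at 31 (w=150) → Blue
  Zone I at 36 (w=100) → Blue
Red captures 100; Blue captures 360.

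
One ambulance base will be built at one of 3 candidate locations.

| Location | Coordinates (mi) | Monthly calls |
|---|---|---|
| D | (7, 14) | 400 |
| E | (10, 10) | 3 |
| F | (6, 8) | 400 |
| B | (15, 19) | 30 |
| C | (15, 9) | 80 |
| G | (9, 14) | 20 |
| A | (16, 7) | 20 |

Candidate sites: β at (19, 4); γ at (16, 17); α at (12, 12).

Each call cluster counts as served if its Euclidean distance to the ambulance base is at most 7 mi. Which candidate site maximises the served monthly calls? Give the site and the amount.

α, covering 523

Coverage radius r = 7 mi; a point is covered iff (Δx)²+(Δy)² ≤ 7² = 49.
  β (19, 4): covers {C, A} → 100
  γ (16, 17): covers {B} → 30
  α (12, 12): covers {D, E, C, G, A} → 523
Maximum coverage at α: 523 monthly calls.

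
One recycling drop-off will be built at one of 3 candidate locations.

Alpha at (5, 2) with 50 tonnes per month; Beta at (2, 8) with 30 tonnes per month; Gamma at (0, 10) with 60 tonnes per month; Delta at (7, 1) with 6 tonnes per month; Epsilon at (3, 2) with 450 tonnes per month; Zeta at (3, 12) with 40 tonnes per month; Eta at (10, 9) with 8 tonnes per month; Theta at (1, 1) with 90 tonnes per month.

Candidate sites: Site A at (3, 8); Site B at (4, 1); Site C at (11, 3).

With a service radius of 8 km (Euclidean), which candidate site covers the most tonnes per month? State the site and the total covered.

Coverage radius r = 8 km; a point is covered iff (Δx)²+(Δy)² ≤ 8² = 64.
  Site A (3, 8): covers {Alpha, Beta, Gamma, Epsilon, Zeta, Eta, Theta} → 728
  Site B (4, 1): covers {Alpha, Beta, Delta, Epsilon, Theta} → 626
  Site C (11, 3): covers {Alpha, Delta, Eta} → 64
Maximum coverage at Site A: 728 tonnes per month.

Site A, covering 728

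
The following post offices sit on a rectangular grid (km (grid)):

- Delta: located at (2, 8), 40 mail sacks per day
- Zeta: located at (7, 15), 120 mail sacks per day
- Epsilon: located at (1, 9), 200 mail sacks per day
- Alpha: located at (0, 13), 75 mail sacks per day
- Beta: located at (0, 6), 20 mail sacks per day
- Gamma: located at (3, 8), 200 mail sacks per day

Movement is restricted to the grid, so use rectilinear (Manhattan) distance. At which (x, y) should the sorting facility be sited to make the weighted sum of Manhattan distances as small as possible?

Manhattan distance separates: Σwᵢ(|x−xᵢ|+|y−yᵢ|) = Σwᵢ|x−xᵢ| + Σwᵢ|y−yᵢ|, so x and y are optimised independently as 1-D weighted medians.
Total weight W = 655; half = 327.5.
x-coordinate, sorted with cumulative weight:
  x=0 (Alpha, w=75) cum 75
  x=0 (Beta, w=20) cum 95
  x=1 (Epsilon, w=200) cum 295
  x=2 (Delta, w=40) cum 335  ← median
  x=3 (Gamma, w=200) cum 535
  x=7 (Zeta, w=120) cum 655
⇒ x* = 2
y-coordinate, sorted with cumulative weight:
  y=6 (Beta, w=20) cum 20
  y=8 (Delta, w=40) cum 60
  y=8 (Gamma, w=200) cum 260
  y=9 (Epsilon, w=200) cum 460  ← median
  y=13 (Alpha, w=75) cum 535
  y=15 (Zeta, w=120) cum 655
⇒ y* = 9

(2, 9)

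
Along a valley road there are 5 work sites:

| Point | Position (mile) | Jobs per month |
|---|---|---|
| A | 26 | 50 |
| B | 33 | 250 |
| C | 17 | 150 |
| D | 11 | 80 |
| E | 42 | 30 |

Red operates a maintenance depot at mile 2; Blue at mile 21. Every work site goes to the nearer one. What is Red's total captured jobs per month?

The indifferent point is the midpoint (2+21)/2 = 11.5; work sites left of it (closer to Red at 2) go to Red, those right go to Blue.
  D at 11 (w=80) → Red
  C at 17 (w=150) → Blue
  A at 26 (w=50) → Blue
  B at 33 (w=250) → Blue
  E at 42 (w=30) → Blue
Red captures 80; Blue captures 480.

80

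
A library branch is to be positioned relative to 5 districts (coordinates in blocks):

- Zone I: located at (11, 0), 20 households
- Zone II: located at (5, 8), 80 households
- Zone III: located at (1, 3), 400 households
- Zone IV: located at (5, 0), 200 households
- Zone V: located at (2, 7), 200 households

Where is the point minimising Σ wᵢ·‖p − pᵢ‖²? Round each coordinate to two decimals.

The minimiser of Σwᵢ‖p−pᵢ‖² is the weighted centroid p* = (Σwᵢpᵢ)/(Σwᵢ).
Σwᵢ = 900.
Σwᵢxᵢ = 20·11 + 80·5 + 400·1 + 200·5 + 200·2 = 2420.
Σwᵢyᵢ = 20·0 + 80·8 + 400·3 + 200·0 + 200·7 = 3240.
x* = 2420/900 = 2.69, y* = 3240/900 = 3.60.

(2.69, 3.60)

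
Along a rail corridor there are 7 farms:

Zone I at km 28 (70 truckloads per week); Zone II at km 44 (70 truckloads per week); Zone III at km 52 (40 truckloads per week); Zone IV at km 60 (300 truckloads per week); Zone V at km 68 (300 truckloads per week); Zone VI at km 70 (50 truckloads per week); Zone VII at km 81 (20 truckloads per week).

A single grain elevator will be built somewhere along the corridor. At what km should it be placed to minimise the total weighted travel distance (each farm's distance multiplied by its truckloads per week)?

x = 60

For a sum of weighted absolute distances on a line, the optimum is the weighted median (not the mean). Total weight W = 850; half-weight = 425.
Sort by position and accumulate weight:
  km 28 (Zone I, w=70) → cum 70
  km 44 (Zone II, w=70) → cum 140
  km 52 (Zone III, w=40) → cum 180
  km 60 (Zone IV, w=300) → cum 480  ≥ 425 → median here
  km 68 (Zone V, w=300) → cum 780
  km 70 (Zone VI, w=50) → cum 830
  km 81 (Zone VII, w=20) → cum 850
Optimal location: km 60.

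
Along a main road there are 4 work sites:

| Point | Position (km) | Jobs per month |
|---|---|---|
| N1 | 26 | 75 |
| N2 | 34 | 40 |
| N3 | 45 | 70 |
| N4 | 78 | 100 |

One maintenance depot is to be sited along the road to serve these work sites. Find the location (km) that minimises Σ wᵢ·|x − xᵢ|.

x = 45

For a sum of weighted absolute distances on a line, the optimum is the weighted median (not the mean). Total weight W = 285; half-weight = 142.5.
Sort by position and accumulate weight:
  km 26 (N1, w=75) → cum 75
  km 34 (N2, w=40) → cum 115
  km 45 (N3, w=70) → cum 185  ≥ 142.5 → median here
  km 78 (N4, w=100) → cum 285
Optimal location: km 45.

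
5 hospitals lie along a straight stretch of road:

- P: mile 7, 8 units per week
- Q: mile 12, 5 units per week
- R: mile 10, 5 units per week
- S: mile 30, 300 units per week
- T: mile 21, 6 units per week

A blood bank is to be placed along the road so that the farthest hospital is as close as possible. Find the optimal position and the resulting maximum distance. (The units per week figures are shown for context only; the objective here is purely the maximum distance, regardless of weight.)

The 1-center on a line is the midpoint of the two extreme points: leftmost at 7, rightmost at 30.
Optimal location = (7 + 30)/2 = 18.5; maximum distance = (30 − 7)/2 = 11.5.

location 18.5, max distance 11.5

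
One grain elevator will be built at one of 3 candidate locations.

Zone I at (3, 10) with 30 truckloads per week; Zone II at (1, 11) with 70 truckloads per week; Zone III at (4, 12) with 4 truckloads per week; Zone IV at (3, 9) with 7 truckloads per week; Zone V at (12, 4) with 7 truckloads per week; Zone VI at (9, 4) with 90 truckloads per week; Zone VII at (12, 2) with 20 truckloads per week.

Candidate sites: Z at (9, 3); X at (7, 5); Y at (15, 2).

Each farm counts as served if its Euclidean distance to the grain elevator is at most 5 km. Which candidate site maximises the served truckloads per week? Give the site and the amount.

Coverage radius r = 5 km; a point is covered iff (Δx)²+(Δy)² ≤ 5² = 25.
  Z (9, 3): covers {Zone V, Zone VI, Zone VII} → 117
  X (7, 5): covers {Zone VI} → 90
  Y (15, 2): covers {Zone V, Zone VII} → 27
Maximum coverage at Z: 117 truckloads per week.

Z, covering 117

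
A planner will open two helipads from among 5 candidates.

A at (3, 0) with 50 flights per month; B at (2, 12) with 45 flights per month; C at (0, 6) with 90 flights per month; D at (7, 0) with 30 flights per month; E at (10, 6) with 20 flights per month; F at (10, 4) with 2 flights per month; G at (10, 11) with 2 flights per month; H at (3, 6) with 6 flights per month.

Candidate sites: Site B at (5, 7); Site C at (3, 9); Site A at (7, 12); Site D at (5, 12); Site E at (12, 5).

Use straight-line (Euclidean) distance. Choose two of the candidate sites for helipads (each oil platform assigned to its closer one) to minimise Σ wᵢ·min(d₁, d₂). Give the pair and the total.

Evaluate every pair (each demand assigned to the nearer of the two):
  {Site B, Site C}: total = 1246.4
  {Site C, Site E}: total = 1266.1
  {Site B, Site D}: total = 1313.6
  {Site B, Site E}: total = 1372.7
  {Site B, Site A}: total = 1399.7
  {Site C, Site A}: total = 1445.2
  {Site C, Site D}: total = 1460.0
  {Site D, Site E}: total = 1662.2
  {Site A, Site E}: total = 1880.5
  {Site A, Site D}: total = 2001.7
Best pair: {Site B, Site C} with total 1246.4.

{Site B, Site C}, total 1246.4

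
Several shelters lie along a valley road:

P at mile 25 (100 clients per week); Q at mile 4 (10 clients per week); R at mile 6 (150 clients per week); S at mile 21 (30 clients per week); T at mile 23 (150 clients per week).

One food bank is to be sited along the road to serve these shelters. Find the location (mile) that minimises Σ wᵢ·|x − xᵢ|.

For a sum of weighted absolute distances on a line, the optimum is the weighted median (not the mean). Total weight W = 440; half-weight = 220.
Sort by position and accumulate weight:
  mile 4 (Q, w=10) → cum 10
  mile 6 (R, w=150) → cum 160
  mile 21 (S, w=30) → cum 190
  mile 23 (T, w=150) → cum 340  ≥ 220 → median here
  mile 25 (P, w=100) → cum 440
Optimal location: mile 23.

x = 23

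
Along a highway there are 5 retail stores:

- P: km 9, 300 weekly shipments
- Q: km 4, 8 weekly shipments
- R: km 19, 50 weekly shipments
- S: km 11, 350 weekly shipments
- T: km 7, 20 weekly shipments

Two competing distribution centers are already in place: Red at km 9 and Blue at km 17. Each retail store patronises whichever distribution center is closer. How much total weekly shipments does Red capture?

The indifferent point is the midpoint (9+17)/2 = 13; retail stores left of it (closer to Red at 9) go to Red, those right go to Blue.
  Q at 4 (w=8) → Red
  T at 7 (w=20) → Red
  P at 9 (w=300) → Red
  S at 11 (w=350) → Red
  R at 19 (w=50) → Blue
Red captures 678; Blue captures 50.

678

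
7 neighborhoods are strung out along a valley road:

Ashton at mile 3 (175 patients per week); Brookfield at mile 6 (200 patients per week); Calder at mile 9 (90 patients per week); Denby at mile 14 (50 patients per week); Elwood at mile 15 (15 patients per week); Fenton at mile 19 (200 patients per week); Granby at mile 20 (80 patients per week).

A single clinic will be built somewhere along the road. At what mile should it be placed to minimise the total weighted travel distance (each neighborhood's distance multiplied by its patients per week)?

x = 9

For a sum of weighted absolute distances on a line, the optimum is the weighted median (not the mean). Total weight W = 810; half-weight = 405.
Sort by position and accumulate weight:
  mile 3 (Ashton, w=175) → cum 175
  mile 6 (Brookfield, w=200) → cum 375
  mile 9 (Calder, w=90) → cum 465  ≥ 405 → median here
  mile 14 (Denby, w=50) → cum 515
  mile 15 (Elwood, w=15) → cum 530
  mile 19 (Fenton, w=200) → cum 730
  mile 20 (Granby, w=80) → cum 810
Optimal location: mile 9.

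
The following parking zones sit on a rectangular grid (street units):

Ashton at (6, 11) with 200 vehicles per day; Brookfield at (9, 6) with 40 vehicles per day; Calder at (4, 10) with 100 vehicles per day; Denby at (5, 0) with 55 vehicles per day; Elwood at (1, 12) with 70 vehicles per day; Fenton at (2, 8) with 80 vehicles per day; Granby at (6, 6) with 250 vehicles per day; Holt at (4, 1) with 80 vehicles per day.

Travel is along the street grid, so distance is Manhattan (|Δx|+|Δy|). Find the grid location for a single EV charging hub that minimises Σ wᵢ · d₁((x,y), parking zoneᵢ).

(6, 8)

Manhattan distance separates: Σwᵢ(|x−xᵢ|+|y−yᵢ|) = Σwᵢ|x−xᵢ| + Σwᵢ|y−yᵢ|, so x and y are optimised independently as 1-D weighted medians.
Total weight W = 875; half = 437.5.
x-coordinate, sorted with cumulative weight:
  x=1 (Elwood, w=70) cum 70
  x=2 (Fenton, w=80) cum 150
  x=4 (Calder, w=100) cum 250
  x=4 (Holt, w=80) cum 330
  x=5 (Denby, w=55) cum 385
  x=6 (Ashton, w=200) cum 585  ← median
  x=6 (Granby, w=250) cum 835
  x=9 (Brookfield, w=40) cum 875
⇒ x* = 6
y-coordinate, sorted with cumulative weight:
  y=0 (Denby, w=55) cum 55
  y=1 (Holt, w=80) cum 135
  y=6 (Brookfield, w=40) cum 175
  y=6 (Granby, w=250) cum 425
  y=8 (Fenton, w=80) cum 505  ← median
  y=10 (Calder, w=100) cum 605
  y=11 (Ashton, w=200) cum 805
  y=12 (Elwood, w=70) cum 875
⇒ y* = 8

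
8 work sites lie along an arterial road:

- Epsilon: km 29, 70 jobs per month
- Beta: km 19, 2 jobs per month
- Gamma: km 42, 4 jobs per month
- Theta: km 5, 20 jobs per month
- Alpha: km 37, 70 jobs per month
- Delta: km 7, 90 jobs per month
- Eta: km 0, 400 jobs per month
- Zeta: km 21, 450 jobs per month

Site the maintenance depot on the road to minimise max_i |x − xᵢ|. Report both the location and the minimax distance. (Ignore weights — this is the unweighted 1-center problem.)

location 21, max distance 21

The 1-center on a line is the midpoint of the two extreme points: leftmost at 0, rightmost at 42.
Optimal location = (0 + 42)/2 = 21; maximum distance = (42 − 0)/2 = 21.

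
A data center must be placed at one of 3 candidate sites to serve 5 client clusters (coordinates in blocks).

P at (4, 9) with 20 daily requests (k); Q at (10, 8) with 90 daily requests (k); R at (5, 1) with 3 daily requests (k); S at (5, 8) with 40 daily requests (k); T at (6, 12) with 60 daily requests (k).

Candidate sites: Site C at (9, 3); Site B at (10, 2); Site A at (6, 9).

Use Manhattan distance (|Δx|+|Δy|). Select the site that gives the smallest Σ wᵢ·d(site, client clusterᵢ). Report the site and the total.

Site A, total 777 blocks

Total weighted distance at each candidate:
  Site C (9, 3): total = 1858
  Site B (10, 2): total = 2098
  Site A (6, 9): total = 777
Minimum is at Site A with total 777 blocks.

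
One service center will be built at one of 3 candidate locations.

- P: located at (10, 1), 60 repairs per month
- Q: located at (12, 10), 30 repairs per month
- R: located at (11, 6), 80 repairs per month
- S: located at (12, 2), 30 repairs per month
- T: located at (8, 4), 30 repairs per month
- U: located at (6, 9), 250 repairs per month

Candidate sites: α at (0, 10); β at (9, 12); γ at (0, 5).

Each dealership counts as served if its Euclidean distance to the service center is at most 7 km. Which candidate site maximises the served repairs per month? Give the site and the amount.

Coverage radius r = 7 km; a point is covered iff (Δx)²+(Δy)² ≤ 7² = 49.
  α (0, 10): covers {U} → 250
  β (9, 12): covers {Q, R, U} → 360
  γ (0, 5): covers {none} → 0
Maximum coverage at β: 360 repairs per month.

β, covering 360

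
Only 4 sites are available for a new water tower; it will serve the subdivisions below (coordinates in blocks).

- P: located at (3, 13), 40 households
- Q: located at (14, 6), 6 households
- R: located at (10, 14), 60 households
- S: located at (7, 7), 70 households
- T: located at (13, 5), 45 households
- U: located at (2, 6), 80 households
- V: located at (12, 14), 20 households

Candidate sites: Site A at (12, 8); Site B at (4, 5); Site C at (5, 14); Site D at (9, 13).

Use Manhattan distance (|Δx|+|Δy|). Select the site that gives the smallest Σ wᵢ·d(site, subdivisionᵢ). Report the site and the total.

Site B, total 2661 blocks

Total weighted distance at each candidate:
  Site A (12, 8): total = 2744
  Site B (4, 5): total = 2661
  Site C (5, 14): total = 2937
  Site D (9, 13): total = 2732
Minimum is at Site B with total 2661 blocks.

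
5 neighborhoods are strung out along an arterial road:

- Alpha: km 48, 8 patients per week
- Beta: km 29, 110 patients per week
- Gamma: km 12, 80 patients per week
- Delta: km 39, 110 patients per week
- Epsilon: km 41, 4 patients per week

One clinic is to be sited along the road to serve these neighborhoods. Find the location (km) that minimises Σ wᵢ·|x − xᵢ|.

x = 29

For a sum of weighted absolute distances on a line, the optimum is the weighted median (not the mean). Total weight W = 312; half-weight = 156.
Sort by position and accumulate weight:
  km 12 (Gamma, w=80) → cum 80
  km 29 (Beta, w=110) → cum 190  ≥ 156 → median here
  km 39 (Delta, w=110) → cum 300
  km 41 (Epsilon, w=4) → cum 304
  km 48 (Alpha, w=8) → cum 312
Optimal location: km 29.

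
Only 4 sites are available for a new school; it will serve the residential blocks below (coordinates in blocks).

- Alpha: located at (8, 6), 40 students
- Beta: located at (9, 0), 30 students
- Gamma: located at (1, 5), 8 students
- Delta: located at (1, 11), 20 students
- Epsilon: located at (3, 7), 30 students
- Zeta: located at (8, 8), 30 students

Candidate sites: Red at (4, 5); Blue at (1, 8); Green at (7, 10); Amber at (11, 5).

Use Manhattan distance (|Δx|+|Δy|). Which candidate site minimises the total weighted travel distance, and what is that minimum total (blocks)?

Total weighted distance at each candidate:
  Red (4, 5): total = 1004
  Blue (1, 8): total = 1224
  Green (7, 10): total = 1088
  Amber (11, 5): total = 1250
Minimum is at Red with total 1004 blocks.

Red, total 1004 blocks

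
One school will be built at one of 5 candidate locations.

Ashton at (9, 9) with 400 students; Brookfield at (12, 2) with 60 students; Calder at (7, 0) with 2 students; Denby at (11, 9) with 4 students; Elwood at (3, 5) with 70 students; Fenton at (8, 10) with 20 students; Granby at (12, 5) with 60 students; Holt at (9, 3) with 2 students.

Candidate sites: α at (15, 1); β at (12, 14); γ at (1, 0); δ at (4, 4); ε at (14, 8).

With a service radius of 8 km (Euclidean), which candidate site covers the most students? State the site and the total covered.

Coverage radius r = 8 km; a point is covered iff (Δx)²+(Δy)² ≤ 8² = 64.
  α (15, 1): covers {Brookfield, Granby, Holt} → 122
  β (12, 14): covers {Ashton, Denby, Fenton} → 424
  γ (1, 0): covers {Calder, Elwood} → 72
  δ (4, 4): covers {Ashton, Calder, Elwood, Fenton, Holt} → 494
  ε (14, 8): covers {Ashton, Brookfield, Denby, Fenton, Granby, Holt} → 546
Maximum coverage at ε: 546 students.

ε, covering 546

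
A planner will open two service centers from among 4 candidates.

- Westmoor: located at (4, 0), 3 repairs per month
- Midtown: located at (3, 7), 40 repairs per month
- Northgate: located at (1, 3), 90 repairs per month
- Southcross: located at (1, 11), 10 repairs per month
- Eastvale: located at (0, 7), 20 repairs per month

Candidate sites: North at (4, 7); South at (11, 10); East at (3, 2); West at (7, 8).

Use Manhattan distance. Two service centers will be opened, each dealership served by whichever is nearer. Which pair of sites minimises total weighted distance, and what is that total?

Evaluate every pair (each demand assigned to the nearer of the two):
  {North, East}: total = 469
  {East, West}: total = 729
  {South, East}: total = 749
  {North, South}: total = 841
  {North, West}: total = 841
  {South, West}: total = 1473
Best pair: {North, East} with total 469.

{North, East}, total 469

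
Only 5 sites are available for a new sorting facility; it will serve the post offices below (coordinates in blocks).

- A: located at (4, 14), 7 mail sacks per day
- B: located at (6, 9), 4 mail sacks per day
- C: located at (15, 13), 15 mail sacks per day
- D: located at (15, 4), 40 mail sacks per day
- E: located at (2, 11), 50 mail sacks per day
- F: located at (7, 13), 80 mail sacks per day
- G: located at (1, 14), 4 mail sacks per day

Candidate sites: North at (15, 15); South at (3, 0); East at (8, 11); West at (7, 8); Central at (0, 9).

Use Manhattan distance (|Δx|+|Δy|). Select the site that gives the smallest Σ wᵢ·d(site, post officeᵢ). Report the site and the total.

East, total 1340 blocks

Total weighted distance at each candidate:
  North (15, 15): total = 2324
  South (3, 0): total = 3192
  East (8, 11): total = 1340
  West (7, 8): total = 1594
  Central (0, 9): total = 2276
Minimum is at East with total 1340 blocks.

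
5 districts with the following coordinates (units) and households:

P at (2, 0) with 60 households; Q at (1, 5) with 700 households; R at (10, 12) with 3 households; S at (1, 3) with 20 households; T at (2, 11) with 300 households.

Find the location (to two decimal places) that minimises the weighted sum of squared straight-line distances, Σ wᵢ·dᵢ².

The minimiser of Σwᵢ‖p−pᵢ‖² is the weighted centroid p* = (Σwᵢpᵢ)/(Σwᵢ).
Σwᵢ = 1083.
Σwᵢxᵢ = 60·2 + 700·1 + 3·10 + 20·1 + 300·2 = 1470.
Σwᵢyᵢ = 60·0 + 700·5 + 3·12 + 20·3 + 300·11 = 6896.
x* = 1470/1083 = 1.36, y* = 6896/1083 = 6.37.

(1.36, 6.37)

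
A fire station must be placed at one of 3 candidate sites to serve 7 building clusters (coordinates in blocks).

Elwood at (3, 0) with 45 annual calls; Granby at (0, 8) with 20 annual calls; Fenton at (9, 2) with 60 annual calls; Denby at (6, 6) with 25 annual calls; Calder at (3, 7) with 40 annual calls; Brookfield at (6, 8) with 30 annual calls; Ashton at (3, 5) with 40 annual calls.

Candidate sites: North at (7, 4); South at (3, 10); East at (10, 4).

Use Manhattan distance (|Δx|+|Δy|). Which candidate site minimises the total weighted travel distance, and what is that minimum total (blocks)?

Total weighted distance at each candidate:
  North (7, 4): total = 1525
  South (3, 10): total = 2035
  East (10, 4): total = 2065
Minimum is at North with total 1525 blocks.

North, total 1525 blocks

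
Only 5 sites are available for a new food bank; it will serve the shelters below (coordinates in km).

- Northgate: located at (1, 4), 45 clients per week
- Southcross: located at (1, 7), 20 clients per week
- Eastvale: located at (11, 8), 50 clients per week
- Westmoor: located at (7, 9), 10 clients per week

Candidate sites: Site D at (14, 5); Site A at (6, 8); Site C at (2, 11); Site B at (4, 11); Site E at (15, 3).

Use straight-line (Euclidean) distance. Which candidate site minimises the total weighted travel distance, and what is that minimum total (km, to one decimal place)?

Total weighted distance at each candidate:
  Site D (14, 5): total = 1142.5
  Site A (6, 8): total = 654.3
  Site C (2, 11): total = 928.9
  Site B (4, 11): total = 859.6
  Site E (15, 3): total = 1343.0
Minimum is at Site A with total 654.3 km.

Site A, total 654.3 km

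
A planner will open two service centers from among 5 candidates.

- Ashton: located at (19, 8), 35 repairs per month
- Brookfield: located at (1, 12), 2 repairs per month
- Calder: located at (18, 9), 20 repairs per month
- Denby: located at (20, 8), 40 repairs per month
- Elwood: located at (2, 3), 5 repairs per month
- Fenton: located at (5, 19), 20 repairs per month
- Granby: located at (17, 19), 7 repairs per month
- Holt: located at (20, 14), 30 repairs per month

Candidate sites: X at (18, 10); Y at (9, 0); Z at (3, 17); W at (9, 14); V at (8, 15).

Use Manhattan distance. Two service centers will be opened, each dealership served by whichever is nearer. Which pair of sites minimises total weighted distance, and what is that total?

{X, Z}, total 704

Evaluate every pair (each demand assigned to the nearer of the two):
  {X, Z}: total = 704
  {X, V}: total = 785
  {X, W}: total = 825
  {X, Y}: total = 1063
  {Z, W}: total = 2110
  {Y, W}: total = 2191
  {W, V}: total = 2191
  {Z, V}: total = 2360
  {Y, V}: total = 2401
  {Y, Z}: total = 2606
Best pair: {X, Z} with total 704.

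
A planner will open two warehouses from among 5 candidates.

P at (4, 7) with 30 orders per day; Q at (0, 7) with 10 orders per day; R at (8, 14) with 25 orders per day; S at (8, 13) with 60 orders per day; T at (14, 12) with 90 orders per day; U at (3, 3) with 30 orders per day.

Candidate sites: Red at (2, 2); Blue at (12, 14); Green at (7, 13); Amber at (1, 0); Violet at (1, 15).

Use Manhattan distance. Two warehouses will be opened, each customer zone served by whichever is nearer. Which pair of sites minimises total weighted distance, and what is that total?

{Red, Blue}, total 1100

Evaluate every pair (each demand assigned to the nearer of the two):
  {Red, Blue}: total = 1100
  {Red, Green}: total = 1170
  {Blue, Green}: total = 1290
  {Blue, Amber}: total = 1290
  {Green, Amber}: total = 1330
  {Blue, Violet}: total = 1600
  {Green, Violet}: total = 1610
  {Red, Violet}: total = 2520
  {Amber, Violet}: total = 2710
  {Red, Amber}: total = 3790
Best pair: {Red, Blue} with total 1100.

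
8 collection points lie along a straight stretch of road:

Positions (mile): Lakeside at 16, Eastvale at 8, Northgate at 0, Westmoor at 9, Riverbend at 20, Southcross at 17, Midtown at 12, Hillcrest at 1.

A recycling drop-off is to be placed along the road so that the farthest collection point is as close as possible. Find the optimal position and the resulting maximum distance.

The 1-center on a line is the midpoint of the two extreme points: leftmost at 0, rightmost at 20.
Optimal location = (0 + 20)/2 = 10; maximum distance = (20 − 0)/2 = 10.

location 10, max distance 10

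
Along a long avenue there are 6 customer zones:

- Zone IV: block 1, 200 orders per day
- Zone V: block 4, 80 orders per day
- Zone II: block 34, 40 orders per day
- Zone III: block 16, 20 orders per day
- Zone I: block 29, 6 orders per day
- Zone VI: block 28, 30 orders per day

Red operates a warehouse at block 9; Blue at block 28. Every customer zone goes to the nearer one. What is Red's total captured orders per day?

The indifferent point is the midpoint (9+28)/2 = 18.5; customer zones left of it (closer to Red at 9) go to Red, those right go to Blue.
  Zone IV at 1 (w=200) → Red
  Zone V at 4 (w=80) → Red
  Zone III at 16 (w=20) → Red
  Zone VI at 28 (w=30) → Blue
  Zone I at 29 (w=6) → Blue
  Zone II at 34 (w=40) → Blue
Red captures 300; Blue captures 76.

300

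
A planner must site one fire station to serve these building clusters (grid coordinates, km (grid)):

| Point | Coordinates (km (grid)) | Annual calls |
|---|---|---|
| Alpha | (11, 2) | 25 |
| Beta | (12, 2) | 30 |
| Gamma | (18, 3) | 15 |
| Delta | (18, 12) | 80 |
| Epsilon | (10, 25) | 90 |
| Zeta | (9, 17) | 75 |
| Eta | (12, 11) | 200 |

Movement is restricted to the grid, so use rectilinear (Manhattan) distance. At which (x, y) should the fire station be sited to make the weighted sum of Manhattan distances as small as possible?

(12, 11)

Manhattan distance separates: Σwᵢ(|x−xᵢ|+|y−yᵢ|) = Σwᵢ|x−xᵢ| + Σwᵢ|y−yᵢ|, so x and y are optimised independently as 1-D weighted medians.
Total weight W = 515; half = 257.5.
x-coordinate, sorted with cumulative weight:
  x=9 (Zeta, w=75) cum 75
  x=10 (Epsilon, w=90) cum 165
  x=11 (Alpha, w=25) cum 190
  x=12 (Beta, w=30) cum 220
  x=12 (Eta, w=200) cum 420  ← median
  x=18 (Gamma, w=15) cum 435
  x=18 (Delta, w=80) cum 515
⇒ x* = 12
y-coordinate, sorted with cumulative weight:
  y=2 (Alpha, w=25) cum 25
  y=2 (Beta, w=30) cum 55
  y=3 (Gamma, w=15) cum 70
  y=11 (Eta, w=200) cum 270  ← median
  y=12 (Delta, w=80) cum 350
  y=17 (Zeta, w=75) cum 425
  y=25 (Epsilon, w=90) cum 515
⇒ y* = 11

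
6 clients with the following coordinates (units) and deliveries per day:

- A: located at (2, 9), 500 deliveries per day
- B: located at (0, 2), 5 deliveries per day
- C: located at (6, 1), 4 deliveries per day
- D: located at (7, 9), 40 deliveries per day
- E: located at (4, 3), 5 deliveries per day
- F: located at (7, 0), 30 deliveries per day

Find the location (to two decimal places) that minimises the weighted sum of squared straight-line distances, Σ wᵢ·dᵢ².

(2.63, 8.37)

The minimiser of Σwᵢ‖p−pᵢ‖² is the weighted centroid p* = (Σwᵢpᵢ)/(Σwᵢ).
Σwᵢ = 584.
Σwᵢxᵢ = 500·2 + 5·0 + 4·6 + 40·7 + 5·4 + 30·7 = 1534.
Σwᵢyᵢ = 500·9 + 5·2 + 4·1 + 40·9 + 5·3 + 30·0 = 4889.
x* = 1534/584 = 2.63, y* = 4889/584 = 8.37.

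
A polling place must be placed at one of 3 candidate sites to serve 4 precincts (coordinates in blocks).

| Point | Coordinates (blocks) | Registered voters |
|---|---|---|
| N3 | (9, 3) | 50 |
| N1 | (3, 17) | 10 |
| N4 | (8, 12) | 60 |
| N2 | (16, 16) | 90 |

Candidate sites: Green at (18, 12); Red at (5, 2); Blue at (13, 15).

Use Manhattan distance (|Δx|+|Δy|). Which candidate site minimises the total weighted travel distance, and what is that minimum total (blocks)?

Total weighted distance at each candidate:
  Green (18, 12): total = 2240
  Red (5, 2): total = 3450
  Blue (13, 15): total = 1760
Minimum is at Blue with total 1760 blocks.

Blue, total 1760 blocks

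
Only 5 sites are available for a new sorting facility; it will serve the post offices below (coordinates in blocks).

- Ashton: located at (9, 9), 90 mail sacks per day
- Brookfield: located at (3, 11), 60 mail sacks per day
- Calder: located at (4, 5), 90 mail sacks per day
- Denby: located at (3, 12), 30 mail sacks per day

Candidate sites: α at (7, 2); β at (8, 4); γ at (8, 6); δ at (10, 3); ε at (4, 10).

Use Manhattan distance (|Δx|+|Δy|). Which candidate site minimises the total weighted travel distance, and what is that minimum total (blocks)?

Total weighted distance at each candidate:
  α (7, 2): total = 2550
  β (8, 4): total = 2100
  γ (8, 6): total = 1740
  δ (10, 3): total = 2730
  ε (4, 10): total = 1200
Minimum is at ε with total 1200 blocks.

ε, total 1200 blocks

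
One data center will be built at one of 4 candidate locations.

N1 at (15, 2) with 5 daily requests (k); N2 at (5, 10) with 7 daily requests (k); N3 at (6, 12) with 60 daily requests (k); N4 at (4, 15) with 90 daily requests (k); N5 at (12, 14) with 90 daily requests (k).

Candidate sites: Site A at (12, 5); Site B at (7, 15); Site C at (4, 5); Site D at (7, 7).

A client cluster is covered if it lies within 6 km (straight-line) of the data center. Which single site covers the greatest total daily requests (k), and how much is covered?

Coverage radius r = 6 km; a point is covered iff (Δx)²+(Δy)² ≤ 6² = 36.
  Site A (12, 5): covers {N1} → 5
  Site B (7, 15): covers {N2, N3, N4, N5} → 247
  Site C (4, 5): covers {N2} → 7
  Site D (7, 7): covers {N2, N3} → 67
Maximum coverage at Site B: 247 daily requests (k).

Site B, covering 247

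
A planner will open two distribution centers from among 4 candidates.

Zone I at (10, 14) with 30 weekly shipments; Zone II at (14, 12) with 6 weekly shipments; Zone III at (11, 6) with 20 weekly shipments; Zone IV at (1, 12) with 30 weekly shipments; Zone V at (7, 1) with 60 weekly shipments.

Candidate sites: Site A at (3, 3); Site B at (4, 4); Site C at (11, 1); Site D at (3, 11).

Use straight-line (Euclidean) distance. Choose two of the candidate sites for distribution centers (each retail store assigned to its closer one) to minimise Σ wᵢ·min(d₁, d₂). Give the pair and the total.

Evaluate every pair (each demand assigned to the nearer of the two):
  {Site C, Site D}: total = 701.8
  {Site B, Site D}: total = 762.0
  {Site A, Site D}: total = 801.0
  {Site B, Site C}: total = 1014.6
  {Site A, Site C}: total = 1076.1
  {Site A, Site B}: total = 1083.2
Best pair: {Site C, Site D} with total 701.8.

{Site C, Site D}, total 701.8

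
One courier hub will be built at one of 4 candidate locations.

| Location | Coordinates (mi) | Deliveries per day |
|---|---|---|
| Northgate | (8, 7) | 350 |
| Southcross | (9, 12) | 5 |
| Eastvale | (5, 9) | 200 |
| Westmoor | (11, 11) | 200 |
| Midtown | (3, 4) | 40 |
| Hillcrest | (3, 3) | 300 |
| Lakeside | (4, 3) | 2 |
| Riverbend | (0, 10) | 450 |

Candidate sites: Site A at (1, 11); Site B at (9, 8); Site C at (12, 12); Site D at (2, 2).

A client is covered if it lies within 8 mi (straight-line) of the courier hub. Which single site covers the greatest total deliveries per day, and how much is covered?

Coverage radius r = 8 mi; a point is covered iff (Δx)²+(Δy)² ≤ 8² = 64.
  Site A (1, 11): covers {Eastvale, Midtown, Riverbend} → 690
  Site B (9, 8): covers {Northgate, Southcross, Eastvale, Westmoor, Midtown, Hillcrest, Lakeside} → 1097
  Site C (12, 12): covers {Northgate, Southcross, Eastvale, Westmoor} → 755
  Site D (2, 2): covers {Northgate, Eastvale, Midtown, Hillcrest, Lakeside} → 892
Maximum coverage at Site B: 1097 deliveries per day.

Site B, covering 1097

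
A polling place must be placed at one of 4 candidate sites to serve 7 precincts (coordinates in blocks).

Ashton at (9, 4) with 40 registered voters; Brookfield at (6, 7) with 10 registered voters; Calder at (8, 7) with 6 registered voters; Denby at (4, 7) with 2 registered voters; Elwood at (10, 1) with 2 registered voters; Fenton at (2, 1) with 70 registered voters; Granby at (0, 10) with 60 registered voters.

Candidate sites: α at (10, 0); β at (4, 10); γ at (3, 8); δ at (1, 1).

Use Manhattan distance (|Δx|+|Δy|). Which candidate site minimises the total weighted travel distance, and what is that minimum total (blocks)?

δ, total 1334 blocks

Total weighted distance at each candidate:
  α (10, 0): total = 2222
  β (4, 10): total = 1578
  γ (3, 8): total = 1368
  δ (1, 1): total = 1334
Minimum is at δ with total 1334 blocks.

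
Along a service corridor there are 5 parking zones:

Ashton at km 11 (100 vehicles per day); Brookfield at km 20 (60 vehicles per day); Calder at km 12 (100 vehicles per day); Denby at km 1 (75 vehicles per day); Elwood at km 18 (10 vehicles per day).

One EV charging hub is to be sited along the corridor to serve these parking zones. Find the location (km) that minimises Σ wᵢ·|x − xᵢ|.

For a sum of weighted absolute distances on a line, the optimum is the weighted median (not the mean). Total weight W = 345; half-weight = 172.5.
Sort by position and accumulate weight:
  km 1 (Denby, w=75) → cum 75
  km 11 (Ashton, w=100) → cum 175  ≥ 172.5 → median here
  km 12 (Calder, w=100) → cum 275
  km 18 (Elwood, w=10) → cum 285
  km 20 (Brookfield, w=60) → cum 345
Optimal location: km 11.

x = 11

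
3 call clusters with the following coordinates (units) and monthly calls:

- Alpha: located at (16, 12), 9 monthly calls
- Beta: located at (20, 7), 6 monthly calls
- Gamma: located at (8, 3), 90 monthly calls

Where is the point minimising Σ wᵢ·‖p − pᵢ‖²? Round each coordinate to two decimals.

The minimiser of Σwᵢ‖p−pᵢ‖² is the weighted centroid p* = (Σwᵢpᵢ)/(Σwᵢ).
Σwᵢ = 105.
Σwᵢxᵢ = 9·16 + 6·20 + 90·8 = 984.
Σwᵢyᵢ = 9·12 + 6·7 + 90·3 = 420.
x* = 984/105 = 9.37, y* = 420/105 = 4.00.

(9.37, 4.00)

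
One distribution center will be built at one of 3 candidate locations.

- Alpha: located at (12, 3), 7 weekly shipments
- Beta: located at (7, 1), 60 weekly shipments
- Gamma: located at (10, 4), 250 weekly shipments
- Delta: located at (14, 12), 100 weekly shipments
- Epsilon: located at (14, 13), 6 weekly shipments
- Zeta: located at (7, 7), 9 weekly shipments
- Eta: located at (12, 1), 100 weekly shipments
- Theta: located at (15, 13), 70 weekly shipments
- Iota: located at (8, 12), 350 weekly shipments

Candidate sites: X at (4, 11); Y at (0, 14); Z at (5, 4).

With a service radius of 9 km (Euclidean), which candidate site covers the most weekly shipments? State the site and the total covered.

Coverage radius r = 9 km; a point is covered iff (Δx)²+(Δy)² ≤ 9² = 81.
  X (4, 11): covers {Zeta, Iota} → 359
  Y (0, 14): covers {Iota} → 350
  Z (5, 4): covers {Alpha, Beta, Gamma, Zeta, Eta, Iota} → 776
Maximum coverage at Z: 776 weekly shipments.

Z, covering 776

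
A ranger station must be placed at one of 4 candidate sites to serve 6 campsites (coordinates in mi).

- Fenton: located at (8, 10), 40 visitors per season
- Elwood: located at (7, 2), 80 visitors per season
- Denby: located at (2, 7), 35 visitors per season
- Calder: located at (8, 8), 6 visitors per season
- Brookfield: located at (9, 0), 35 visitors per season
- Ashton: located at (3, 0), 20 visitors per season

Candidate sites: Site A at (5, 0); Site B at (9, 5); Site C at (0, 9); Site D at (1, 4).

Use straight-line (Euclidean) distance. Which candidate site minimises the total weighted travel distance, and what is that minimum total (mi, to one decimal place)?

Total weighted distance at each candidate:
  Site A (5, 0): total = 1141.7
  Site B (9, 5): total = 1097.4
  Site C (0, 9): total = 1897.0
  Site D (1, 4): total = 1436.3
Minimum is at Site B with total 1097.4 mi.

Site B, total 1097.4 mi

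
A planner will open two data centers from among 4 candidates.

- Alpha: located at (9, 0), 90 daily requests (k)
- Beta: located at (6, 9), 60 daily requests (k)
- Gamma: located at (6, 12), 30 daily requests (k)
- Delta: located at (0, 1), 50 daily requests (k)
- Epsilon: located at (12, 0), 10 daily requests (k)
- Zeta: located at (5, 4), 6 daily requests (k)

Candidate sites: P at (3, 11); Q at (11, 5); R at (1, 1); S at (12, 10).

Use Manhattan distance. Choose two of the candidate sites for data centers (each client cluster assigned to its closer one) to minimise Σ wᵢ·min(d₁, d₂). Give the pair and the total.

{P, R}, total 1442

Evaluate every pair (each demand assigned to the nearer of the two):
  {P, R}: total = 1442
  {R, S}: total = 1662
  {Q, R}: total = 1682
  {P, Q}: total = 1802
  {Q, S}: total = 2142
  {P, S}: total = 2394
Best pair: {P, R} with total 1442.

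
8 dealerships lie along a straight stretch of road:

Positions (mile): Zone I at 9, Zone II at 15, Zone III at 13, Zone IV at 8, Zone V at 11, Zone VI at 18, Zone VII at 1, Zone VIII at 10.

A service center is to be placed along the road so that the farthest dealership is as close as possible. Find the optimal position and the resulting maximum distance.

location 9.5, max distance 8.5

The 1-center on a line is the midpoint of the two extreme points: leftmost at 1, rightmost at 18.
Optimal location = (1 + 18)/2 = 9.5; maximum distance = (18 − 1)/2 = 8.5.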